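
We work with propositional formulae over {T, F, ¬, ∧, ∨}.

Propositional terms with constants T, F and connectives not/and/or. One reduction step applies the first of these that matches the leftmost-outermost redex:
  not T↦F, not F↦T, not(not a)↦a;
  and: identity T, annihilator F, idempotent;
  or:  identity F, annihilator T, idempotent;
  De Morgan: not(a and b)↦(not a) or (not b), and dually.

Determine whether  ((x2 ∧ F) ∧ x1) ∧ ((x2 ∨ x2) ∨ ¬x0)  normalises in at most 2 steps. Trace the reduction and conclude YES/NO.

  start: ((x2 ∧ F) ∧ x1) ∧ ((x2 ∨ x2) ∨ ¬x0)
  [1] (F ∧ x1) ∧ ((x2 ∨ x2) ∨ ¬x0)
  [2] F ∧ ((x2 ∨ x2) ∨ ¬x0)

Answer: NO — after 2 steps the term is F ∧ ((x2 ∨ x2) ∨ ¬x0), not yet normal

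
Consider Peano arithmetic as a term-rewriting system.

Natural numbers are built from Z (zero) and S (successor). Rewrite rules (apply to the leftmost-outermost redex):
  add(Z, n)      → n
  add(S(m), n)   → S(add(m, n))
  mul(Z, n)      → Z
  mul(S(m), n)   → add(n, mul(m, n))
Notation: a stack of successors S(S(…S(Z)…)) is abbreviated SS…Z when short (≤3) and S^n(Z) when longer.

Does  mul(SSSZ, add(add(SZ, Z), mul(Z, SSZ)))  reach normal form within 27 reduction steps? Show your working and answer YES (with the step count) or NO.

  start: mul(SSSZ, add(add(SZ, Z), mul(Z, SSZ)))
  →1  add(add(add(SZ, Z), mul(Z, SSZ)), mul(SSZ, add(add(SZ, Z), mul(Z, SSZ))))
  →2  add(add(S(add(Z, Z)), mul(Z, SSZ)), mul(SSZ, add(add(SZ, Z), mul(Z, SSZ))))
  →3  add(S(add(add(Z, Z), mul(Z, SSZ))), mul(SSZ, add(add(SZ, Z), mul(Z, SSZ))))
  →4  S(add(add(add(Z, Z), mul(Z, SSZ)), mul(SSZ, add(add(SZ, Z), mul(Z, SSZ)))))
  →5  S(add(add(Z, mul(Z, SSZ)), mul(SSZ, add(add(SZ, Z), mul(Z, SSZ)))))
  →6  S(add(mul(Z, SSZ), mul(SSZ, add(add(SZ, Z), mul(Z, SSZ)))))
  →7  S(add(Z, mul(SSZ, add(add(SZ, Z), mul(Z, SSZ)))))
  →8  S(mul(SSZ, add(add(SZ, Z), mul(Z, SSZ))))
  →9  S(add(add(add(SZ, Z), mul(Z, SSZ)), mul(SZ, add(add(SZ, Z), mul(Z, SSZ)))))
  →10  S(add(add(S(add(Z, Z)), mul(Z, SSZ)), mul(SZ, add(add(SZ, Z), mul(Z, SSZ)))))
  →11  S(add(S(add(add(Z, Z), mul(Z, SSZ))), mul(SZ, add(add(SZ, Z), mul(Z, SSZ)))))
  →12  S(S(add(add(add(Z, Z), mul(Z, SSZ)), mul(SZ, add(add(SZ, Z), mul(Z, SSZ))))))
  →13  S(S(add(add(Z, mul(Z, SSZ)), mul(SZ, add(add(SZ, Z), mul(Z, SSZ))))))
  →14  S(S(add(mul(Z, SSZ), mul(SZ, add(add(SZ, Z), mul(Z, SSZ))))))
  →15  S(S(add(Z, mul(SZ, add(add(SZ, Z), mul(Z, SSZ))))))
  →16  S(S(mul(SZ, add(add(SZ, Z), mul(Z, SSZ)))))
  →17  S(S(add(add(add(SZ, Z), mul(Z, SSZ)), mul(Z, add(add(SZ, Z), mul(Z, SSZ))))))
  →18  S(S(add(add(S(add(Z, Z)), mul(Z, SSZ)), mul(Z, add(add(SZ, Z), mul(Z, SSZ))))))
  →19  S(S(add(S(add(add(Z, Z), mul(Z, SSZ))), mul(Z, add(add(SZ, Z), mul(Z, SSZ))))))
  →20  S(S(S(add(add(add(Z, Z), mul(Z, SSZ)), mul(Z, add(add(SZ, Z), mul(Z, SSZ)))))))
  →21  S(S(S(add(add(Z, mul(Z, SSZ)), mul(Z, add(add(SZ, Z), mul(Z, SSZ)))))))
  →22  S(S(S(add(mul(Z, SSZ), mul(Z, add(add(SZ, Z), mul(Z, SSZ)))))))
  →23  S(S(S(add(Z, mul(Z, add(add(SZ, Z), mul(Z, SSZ)))))))
  →24  S(S(S(mul(Z, add(add(SZ, Z), mul(Z, SSZ))))))
  →25  SSSZ

Answer: YES — reaches normal form SSSZ in 25 ≤ 27 steps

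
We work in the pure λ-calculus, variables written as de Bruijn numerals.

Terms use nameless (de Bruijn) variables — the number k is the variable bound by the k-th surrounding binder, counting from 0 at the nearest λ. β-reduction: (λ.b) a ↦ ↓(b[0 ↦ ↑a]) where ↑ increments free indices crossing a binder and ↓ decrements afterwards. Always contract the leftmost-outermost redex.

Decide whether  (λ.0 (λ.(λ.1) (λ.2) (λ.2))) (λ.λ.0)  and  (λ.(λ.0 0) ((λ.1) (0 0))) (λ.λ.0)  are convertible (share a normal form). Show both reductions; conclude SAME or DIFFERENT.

Term A:
  start: (λ.0 (λ.(λ.1) (λ.2) (λ.2))) (λ.λ.0)
  →1  (λ.λ.0) (λ.(λ.1) (λ.λ.λ.0) (λ.λ.λ.0))
  →2  λ.0

Term B:
  start: (λ.(λ.0 0) ((λ.1) (0 0))) (λ.λ.0)
  →1  (λ.0 0) ((λ.λ.λ.0) ((λ.λ.0) (λ.λ.0)))
  →2  (λ.λ.λ.0) ((λ.λ.0) (λ.λ.0)) ((λ.λ.λ.0) ((λ.λ.0) (λ.λ.0)))
  →3  (λ.λ.0) ((λ.λ.λ.0) ((λ.λ.0) (λ.λ.0)))
  →4  λ.0

Answer: SAME — A ⇓ λ.0, B ⇓ λ.0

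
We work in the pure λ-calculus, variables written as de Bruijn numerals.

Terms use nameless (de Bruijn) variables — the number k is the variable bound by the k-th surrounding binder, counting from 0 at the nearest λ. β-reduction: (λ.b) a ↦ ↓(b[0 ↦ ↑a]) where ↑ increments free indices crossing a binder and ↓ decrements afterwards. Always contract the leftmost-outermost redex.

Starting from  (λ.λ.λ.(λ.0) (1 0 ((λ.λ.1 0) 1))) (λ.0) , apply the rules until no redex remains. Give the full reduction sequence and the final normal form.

  start: (λ.λ.λ.(λ.0) (1 0 ((λ.λ.1 0) 1))) (λ.0)
  [1] λ.λ.(λ.0) (1 0 ((λ.λ.1 0) 1))
  [2] λ.λ.1 0 ((λ.λ.1 0) 1)
  [3] λ.λ.1 0 (λ.2 0)

Answer: normal form = λ.λ.1 0 (λ.2 0)  (in 3 steps)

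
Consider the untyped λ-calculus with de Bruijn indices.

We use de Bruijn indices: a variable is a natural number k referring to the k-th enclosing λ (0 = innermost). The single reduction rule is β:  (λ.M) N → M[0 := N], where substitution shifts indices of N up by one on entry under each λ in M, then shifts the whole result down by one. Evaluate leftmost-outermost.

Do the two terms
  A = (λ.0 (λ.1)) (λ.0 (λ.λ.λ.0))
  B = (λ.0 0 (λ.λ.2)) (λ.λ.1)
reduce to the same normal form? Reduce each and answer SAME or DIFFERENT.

Answer: DIFFERENT — A ⇓ λ.0 (λ.λ.λ.0), B ⇓ λ.λ.1

Working:
Term A:
  start: (λ.0 (λ.1)) (λ.0 (λ.λ.λ.0))
  [1] (λ.0 (λ.λ.λ.0)) (λ.λ.0 (λ.λ.λ.0))
  [2] (λ.λ.0 (λ.λ.λ.0)) (λ.λ.λ.0)
  [3] λ.0 (λ.λ.λ.0)

Term B:
  start: (λ.0 0 (λ.λ.2)) (λ.λ.1)
  [1] (λ.λ.1) (λ.λ.1) (λ.λ.λ.λ.1)
  [2] (λ.λ.λ.1) (λ.λ.λ.λ.1)
  [3] λ.λ.1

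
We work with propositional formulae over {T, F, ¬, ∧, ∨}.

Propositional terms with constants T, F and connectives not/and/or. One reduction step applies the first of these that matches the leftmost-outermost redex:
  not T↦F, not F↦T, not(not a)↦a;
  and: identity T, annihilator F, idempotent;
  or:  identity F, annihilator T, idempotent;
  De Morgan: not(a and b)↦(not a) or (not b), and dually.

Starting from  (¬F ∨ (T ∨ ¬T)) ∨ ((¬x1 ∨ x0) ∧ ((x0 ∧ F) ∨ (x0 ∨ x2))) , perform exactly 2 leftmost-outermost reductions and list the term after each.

Answer: after 2 steps: T ∨ ((¬x1 ∨ x0) ∧ ((x0 ∧ F) ∨ (x0 ∨ x2)))

Reduction:
  start: (¬F ∨ (T ∨ ¬T)) ∨ ((¬x1 ∨ x0) ∧ ((x0 ∧ F) ∨ (x0 ∨ x2)))
  →1  (T ∨ (T ∨ ¬T)) ∨ ((¬x1 ∨ x0) ∧ ((x0 ∧ F) ∨ (x0 ∨ x2)))
  →2  T ∨ ((¬x1 ∨ x0) ∧ ((x0 ∧ F) ∨ (x0 ∨ x2)))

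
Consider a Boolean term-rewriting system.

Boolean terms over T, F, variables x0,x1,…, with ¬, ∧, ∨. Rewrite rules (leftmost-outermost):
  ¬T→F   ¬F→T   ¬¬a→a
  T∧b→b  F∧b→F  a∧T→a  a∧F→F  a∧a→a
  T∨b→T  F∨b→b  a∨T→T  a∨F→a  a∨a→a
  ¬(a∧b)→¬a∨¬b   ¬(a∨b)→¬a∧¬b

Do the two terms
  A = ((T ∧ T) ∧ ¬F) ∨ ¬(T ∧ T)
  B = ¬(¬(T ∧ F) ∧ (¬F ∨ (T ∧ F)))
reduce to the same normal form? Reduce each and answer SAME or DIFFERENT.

Term A:
  start: ((T ∧ T) ∧ ¬F) ∨ ¬(T ∧ T)
  [1] (T ∧ ¬F) ∨ ¬(T ∧ T)
  [2] ¬F ∨ ¬(T ∧ T)
  [3] T ∨ ¬(T ∧ T)
  [4] T

Term B:
  start: ¬(¬(T ∧ F) ∧ (¬F ∨ (T ∧ F)))
  [1] ¬¬(T ∧ F) ∨ ¬(¬F ∨ (T ∧ F))
  [2] (T ∧ F) ∨ ¬(¬F ∨ (T ∧ F))
  [3] F ∨ ¬(¬F ∨ (T ∧ F))
  [4] ¬(¬F ∨ (T ∧ F))
  [5] ¬¬F ∧ ¬(T ∧ F)
  [6] F ∧ ¬(T ∧ F)
  [7] F

Answer: DIFFERENT — A ⇓ T, B ⇓ F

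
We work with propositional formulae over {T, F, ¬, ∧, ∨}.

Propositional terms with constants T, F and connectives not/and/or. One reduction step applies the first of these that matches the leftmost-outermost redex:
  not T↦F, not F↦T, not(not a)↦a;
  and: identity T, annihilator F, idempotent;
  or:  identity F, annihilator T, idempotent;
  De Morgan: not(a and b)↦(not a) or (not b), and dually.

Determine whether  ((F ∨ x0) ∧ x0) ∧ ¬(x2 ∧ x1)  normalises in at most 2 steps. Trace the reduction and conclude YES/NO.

  start: ((F ∨ x0) ∧ x0) ∧ ¬(x2 ∧ x1)
  →1  (x0 ∧ x0) ∧ ¬(x2 ∧ x1)
  →2  x0 ∧ ¬(x2 ∧ x1)

Answer: NO — after 2 steps the term is x0 ∧ ¬(x2 ∧ x1), not yet normal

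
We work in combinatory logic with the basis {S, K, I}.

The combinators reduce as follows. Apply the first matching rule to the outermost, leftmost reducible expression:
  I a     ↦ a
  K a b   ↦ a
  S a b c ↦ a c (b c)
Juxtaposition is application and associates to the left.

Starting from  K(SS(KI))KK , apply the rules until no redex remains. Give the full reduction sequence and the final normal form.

  start: K(SS(KI))KK
  [1] SS(KI)K
  [2] SK(KIK)
  [3] SKI

Answer: normal form = SKI  (in 3 steps)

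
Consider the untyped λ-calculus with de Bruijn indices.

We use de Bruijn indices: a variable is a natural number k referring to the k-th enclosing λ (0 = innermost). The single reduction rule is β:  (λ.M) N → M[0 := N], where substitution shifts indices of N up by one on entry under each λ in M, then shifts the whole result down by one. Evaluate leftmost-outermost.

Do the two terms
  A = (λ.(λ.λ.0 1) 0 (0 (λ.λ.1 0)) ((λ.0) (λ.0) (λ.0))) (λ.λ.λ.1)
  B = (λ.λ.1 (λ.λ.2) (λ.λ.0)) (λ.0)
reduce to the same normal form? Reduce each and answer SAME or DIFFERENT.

Term A:
  start: (λ.(λ.λ.0 1) 0 (0 (λ.λ.1 0)) ((λ.0) (λ.0) (λ.0))) (λ.λ.λ.1)
  →1  (λ.λ.0 1) (λ.λ.λ.1) ((λ.λ.λ.1) (λ.λ.1 0)) ((λ.0) (λ.0) (λ.0))
  →2  (λ.0 (λ.λ.λ.1)) ((λ.λ.λ.1) (λ.λ.1 0)) ((λ.0) (λ.0) (λ.0))
  →3  (λ.λ.λ.1) (λ.λ.1 0) (λ.λ.λ.1) ((λ.0) (λ.0) (λ.0))
  →4  (λ.λ.1) (λ.λ.λ.1) ((λ.0) (λ.0) (λ.0))
  →5  (λ.λ.λ.λ.1) ((λ.0) (λ.0) (λ.0))
  →6  λ.λ.λ.1

Term B:
  start: (λ.λ.1 (λ.λ.2) (λ.λ.0)) (λ.0)
  →1  λ.(λ.0) (λ.λ.2) (λ.λ.0)
  →2  λ.(λ.λ.2) (λ.λ.0)
  →3  λ.λ.1

Answer: DIFFERENT — A ⇓ λ.λ.λ.1, B ⇓ λ.λ.1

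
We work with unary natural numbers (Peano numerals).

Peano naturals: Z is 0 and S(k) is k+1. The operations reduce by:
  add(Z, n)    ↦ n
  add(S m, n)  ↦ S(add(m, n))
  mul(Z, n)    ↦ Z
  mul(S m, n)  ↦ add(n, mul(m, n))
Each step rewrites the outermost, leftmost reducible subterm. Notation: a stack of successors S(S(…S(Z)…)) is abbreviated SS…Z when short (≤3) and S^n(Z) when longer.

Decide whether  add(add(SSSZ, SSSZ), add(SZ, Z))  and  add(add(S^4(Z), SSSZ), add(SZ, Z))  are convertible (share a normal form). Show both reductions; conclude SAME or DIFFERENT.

Term A:
  start: add(add(SSSZ, SSSZ), add(SZ, Z))
  [1] add(S(add(SSZ, SSSZ)), add(SZ, Z))
  [2] S(add(add(SSZ, SSSZ), add(SZ, Z)))
  [3] S(add(S(add(SZ, SSSZ)), add(SZ, Z)))
  [4] S(S(add(add(SZ, SSSZ), add(SZ, Z))))
  [5] S(S(add(S(add(Z, SSSZ)), add(SZ, Z))))
  [6] S(S(S(add(add(Z, SSSZ), add(SZ, Z)))))
  [7] S(S(S(add(SSSZ, add(SZ, Z)))))
  [8] S(S(S(S(add(SSZ, add(SZ, Z))))))
  [9] S(S(S(S(S(add(SZ, add(SZ, Z)))))))
  [10] S(S(S(S(S(S(add(Z, add(SZ, Z))))))))
  [11] S(S(S(S(S(S(add(SZ, Z)))))))
  [12] S(S(S(S(S(S(S(add(Z, Z))))))))
  [13] S^7(Z)

Term B:
  start: add(add(S^4(Z), SSSZ), add(SZ, Z))
  [1] add(S(add(SSSZ, SSSZ)), add(SZ, Z))
  [2] S(add(add(SSSZ, SSSZ), add(SZ, Z)))
  [3] S(add(S(add(SSZ, SSSZ)), add(SZ, Z)))
  [4] S(S(add(add(SSZ, SSSZ), add(SZ, Z))))
  [5] S(S(add(S(add(SZ, SSSZ)), add(SZ, Z))))
  [6] S(S(S(add(add(SZ, SSSZ), add(SZ, Z)))))
  [7] S(S(S(add(S(add(Z, SSSZ)), add(SZ, Z)))))
  [8] S(S(S(S(add(add(Z, SSSZ), add(SZ, Z))))))
  [9] S(S(S(S(add(SSSZ, add(SZ, Z))))))
  [10] S(S(S(S(S(add(SSZ, add(SZ, Z)))))))
  [11] S(S(S(S(S(S(add(SZ, add(SZ, Z))))))))
  [12] S(S(S(S(S(S(S(add(Z, add(SZ, Z)))))))))
  [13] S(S(S(S(S(S(S(add(SZ, Z))))))))
  [14] S(S(S(S(S(S(S(S(add(Z, Z)))))))))
  [15] S^8(Z)

Answer: DIFFERENT — A ⇓ S^7(Z), B ⇓ S^8(Z)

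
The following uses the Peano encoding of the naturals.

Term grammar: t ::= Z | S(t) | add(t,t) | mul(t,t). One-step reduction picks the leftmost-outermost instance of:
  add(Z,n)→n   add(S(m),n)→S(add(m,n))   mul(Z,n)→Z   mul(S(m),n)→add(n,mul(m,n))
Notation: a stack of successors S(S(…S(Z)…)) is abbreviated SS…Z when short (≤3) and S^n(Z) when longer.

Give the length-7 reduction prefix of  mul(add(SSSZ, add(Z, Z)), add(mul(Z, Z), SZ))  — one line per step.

  start: mul(add(SSSZ, add(Z, Z)), add(mul(Z, Z), SZ))
  [1] mul(S(add(SSZ, add(Z, Z))), add(mul(Z, Z), SZ))
  [2] add(add(mul(Z, Z), SZ), mul(add(SSZ, add(Z, Z)), add(mul(Z, Z), SZ)))
  [3] add(add(Z, SZ), mul(add(SSZ, add(Z, Z)), add(mul(Z, Z), SZ)))
  [4] add(SZ, mul(add(SSZ, add(Z, Z)), add(mul(Z, Z), SZ)))
  [5] S(add(Z, mul(add(SSZ, add(Z, Z)), add(mul(Z, Z), SZ))))
  [6] S(mul(add(SSZ, add(Z, Z)), add(mul(Z, Z), SZ)))
  [7] S(mul(S(add(SZ, add(Z, Z))), add(mul(Z, Z), SZ)))

Answer: after 7 steps: S(mul(S(add(SZ, add(Z, Z))), add(mul(Z, Z), SZ)))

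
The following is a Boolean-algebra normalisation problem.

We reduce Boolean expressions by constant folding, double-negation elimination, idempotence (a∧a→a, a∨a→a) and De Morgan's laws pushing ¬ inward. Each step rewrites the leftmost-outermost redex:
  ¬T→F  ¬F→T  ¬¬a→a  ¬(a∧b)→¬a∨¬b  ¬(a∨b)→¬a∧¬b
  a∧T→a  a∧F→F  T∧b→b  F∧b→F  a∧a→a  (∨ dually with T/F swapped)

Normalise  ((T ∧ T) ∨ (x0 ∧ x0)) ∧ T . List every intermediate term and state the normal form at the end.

Answer: normal form = T  (in 3 steps)

Working:
  start: ((T ∧ T) ∨ (x0 ∧ x0)) ∧ T
  [1] (T ∧ T) ∨ (x0 ∧ x0)
  [2] T ∨ (x0 ∧ x0)
  [3] T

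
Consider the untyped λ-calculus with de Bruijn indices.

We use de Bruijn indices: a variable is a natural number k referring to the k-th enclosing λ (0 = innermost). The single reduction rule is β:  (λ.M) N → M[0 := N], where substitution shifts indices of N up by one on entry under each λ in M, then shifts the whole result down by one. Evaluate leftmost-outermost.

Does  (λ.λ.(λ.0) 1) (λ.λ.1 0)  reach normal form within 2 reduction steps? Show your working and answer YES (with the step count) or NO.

  start: (λ.λ.(λ.0) 1) (λ.λ.1 0)
  →1  λ.(λ.0) (λ.λ.1 0)
  →2  λ.λ.λ.1 0

Answer: YES — reaches normal form λ.λ.λ.1 0 in 2 ≤ 2 steps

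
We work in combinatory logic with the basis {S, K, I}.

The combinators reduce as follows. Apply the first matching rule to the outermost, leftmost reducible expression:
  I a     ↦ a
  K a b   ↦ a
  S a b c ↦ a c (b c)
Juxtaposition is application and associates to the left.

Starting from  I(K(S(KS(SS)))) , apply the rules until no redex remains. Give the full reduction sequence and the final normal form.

Answer: normal form = K(SS)  (in 2 steps)

Reduction:
  start: I(K(S(KS(SS))))
  step 1: K(S(KS(SS)))
  step 2: K(SS)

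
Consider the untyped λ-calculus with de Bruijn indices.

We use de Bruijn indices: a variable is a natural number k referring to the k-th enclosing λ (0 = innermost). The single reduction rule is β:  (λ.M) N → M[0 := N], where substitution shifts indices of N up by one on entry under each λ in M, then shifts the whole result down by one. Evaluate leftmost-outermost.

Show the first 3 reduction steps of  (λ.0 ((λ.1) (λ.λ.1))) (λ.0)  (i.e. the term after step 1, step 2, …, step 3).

  start: (λ.0 ((λ.1) (λ.λ.1))) (λ.0)
  step 1: (λ.0) ((λ.λ.0) (λ.λ.1))
  step 2: (λ.λ.0) (λ.λ.1)
  step 3: λ.0

Answer: after 3 steps: λ.0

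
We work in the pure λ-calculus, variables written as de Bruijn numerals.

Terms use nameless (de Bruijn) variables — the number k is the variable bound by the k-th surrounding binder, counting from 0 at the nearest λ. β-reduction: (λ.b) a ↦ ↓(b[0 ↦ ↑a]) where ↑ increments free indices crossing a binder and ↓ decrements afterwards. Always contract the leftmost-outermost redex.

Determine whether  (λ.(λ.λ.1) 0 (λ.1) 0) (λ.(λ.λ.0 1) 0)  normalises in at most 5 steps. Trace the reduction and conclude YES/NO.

  start: (λ.(λ.λ.1) 0 (λ.1) 0) (λ.(λ.λ.0 1) 0)
  step 1: (λ.λ.1) (λ.(λ.λ.0 1) 0) (λ.λ.(λ.λ.0 1) 0) (λ.(λ.λ.0 1) 0)
  step 2: (λ.λ.(λ.λ.0 1) 0) (λ.λ.(λ.λ.0 1) 0) (λ.(λ.λ.0 1) 0)
  step 3: (λ.(λ.λ.0 1) 0) (λ.(λ.λ.0 1) 0)
  step 4: (λ.λ.0 1) (λ.(λ.λ.0 1) 0)
  step 5: λ.0 (λ.(λ.λ.0 1) 0)

Answer: NO — after 5 steps the term is λ.0 (λ.(λ.λ.0 1) 0), not yet normal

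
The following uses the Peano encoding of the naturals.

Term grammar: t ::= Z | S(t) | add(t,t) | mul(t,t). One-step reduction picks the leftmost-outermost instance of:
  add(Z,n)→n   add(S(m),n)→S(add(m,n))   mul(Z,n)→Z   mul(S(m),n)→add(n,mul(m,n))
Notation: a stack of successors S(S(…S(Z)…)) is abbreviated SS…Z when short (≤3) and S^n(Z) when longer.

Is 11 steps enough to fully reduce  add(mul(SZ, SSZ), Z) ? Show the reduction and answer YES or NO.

  start: add(mul(SZ, SSZ), Z)
  [1] add(add(SSZ, mul(Z, SSZ)), Z)
  [2] add(S(add(SZ, mul(Z, SSZ))), Z)
  [3] S(add(add(SZ, mul(Z, SSZ)), Z))
  [4] S(add(S(add(Z, mul(Z, SSZ))), Z))
  [5] S(S(add(add(Z, mul(Z, SSZ)), Z)))
  [6] S(S(add(mul(Z, SSZ), Z)))
  [7] S(S(add(Z, Z)))
  [8] SSZ

Answer: YES — reaches normal form SSZ in 8 ≤ 11 steps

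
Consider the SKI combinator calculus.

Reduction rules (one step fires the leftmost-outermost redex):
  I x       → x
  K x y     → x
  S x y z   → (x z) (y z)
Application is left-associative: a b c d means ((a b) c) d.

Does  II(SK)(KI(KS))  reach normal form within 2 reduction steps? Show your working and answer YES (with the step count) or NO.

  start: II(SK)(KI(KS))
  step 1: I(SK)(KI(KS))
  step 2: SK(KI(KS))

Answer: NO — after 2 steps the term is SK(KI(KS)), not yet normal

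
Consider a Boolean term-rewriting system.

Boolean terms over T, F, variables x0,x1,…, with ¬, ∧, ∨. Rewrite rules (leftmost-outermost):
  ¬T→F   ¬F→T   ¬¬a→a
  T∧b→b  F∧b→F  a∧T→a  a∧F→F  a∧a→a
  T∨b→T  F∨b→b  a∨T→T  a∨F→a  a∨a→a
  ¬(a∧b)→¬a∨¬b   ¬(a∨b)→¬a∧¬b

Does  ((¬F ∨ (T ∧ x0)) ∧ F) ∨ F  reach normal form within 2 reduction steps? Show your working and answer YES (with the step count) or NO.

Answer: YES — reaches normal form F in 2 ≤ 2 steps

Working:
  start: ((¬F ∨ (T ∧ x0)) ∧ F) ∨ F
  →1  (¬F ∨ (T ∧ x0)) ∧ F
  →2  F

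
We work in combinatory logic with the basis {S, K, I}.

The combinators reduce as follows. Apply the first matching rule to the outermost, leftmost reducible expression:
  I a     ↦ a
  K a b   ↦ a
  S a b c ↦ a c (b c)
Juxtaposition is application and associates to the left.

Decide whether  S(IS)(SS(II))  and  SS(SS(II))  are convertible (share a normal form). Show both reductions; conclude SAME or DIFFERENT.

Answer: SAME — A ⇓ SS(SSI), B ⇓ SS(SSI)

Reduction:
Term A:
  start: S(IS)(SS(II))
  [1] SS(SS(II))
  [2] SS(SSI)

Term B:
  start: SS(SS(II))
  [1] SS(SSI)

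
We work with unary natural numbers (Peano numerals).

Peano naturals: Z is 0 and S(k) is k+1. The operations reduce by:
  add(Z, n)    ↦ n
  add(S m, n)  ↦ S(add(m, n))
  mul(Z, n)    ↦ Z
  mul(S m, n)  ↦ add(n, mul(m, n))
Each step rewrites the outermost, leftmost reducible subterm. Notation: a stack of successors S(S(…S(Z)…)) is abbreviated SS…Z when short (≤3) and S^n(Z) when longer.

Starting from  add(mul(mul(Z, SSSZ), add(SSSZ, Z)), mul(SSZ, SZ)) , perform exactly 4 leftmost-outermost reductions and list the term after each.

  start: add(mul(mul(Z, SSSZ), add(SSSZ, Z)), mul(SSZ, SZ))
  step 1: add(mul(Z, add(SSSZ, Z)), mul(SSZ, SZ))
  step 2: add(Z, mul(SSZ, SZ))
  step 3: mul(SSZ, SZ)
  step 4: add(SZ, mul(SZ, SZ))

Answer: after 4 steps: add(SZ, mul(SZ, SZ))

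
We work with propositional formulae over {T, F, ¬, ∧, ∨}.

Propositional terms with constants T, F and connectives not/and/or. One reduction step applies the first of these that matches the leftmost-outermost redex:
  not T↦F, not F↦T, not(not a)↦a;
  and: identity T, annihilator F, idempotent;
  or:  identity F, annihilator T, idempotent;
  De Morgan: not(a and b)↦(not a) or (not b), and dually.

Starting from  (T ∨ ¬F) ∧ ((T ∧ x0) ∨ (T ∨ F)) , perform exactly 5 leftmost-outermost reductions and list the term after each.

Answer: after 5 steps: T

Working:
  start: (T ∨ ¬F) ∧ ((T ∧ x0) ∨ (T ∨ F))
  →1  T ∧ ((T ∧ x0) ∨ (T ∨ F))
  →2  (T ∧ x0) ∨ (T ∨ F)
  →3  x0 ∨ (T ∨ F)
  →4  x0 ∨ T
  →5  T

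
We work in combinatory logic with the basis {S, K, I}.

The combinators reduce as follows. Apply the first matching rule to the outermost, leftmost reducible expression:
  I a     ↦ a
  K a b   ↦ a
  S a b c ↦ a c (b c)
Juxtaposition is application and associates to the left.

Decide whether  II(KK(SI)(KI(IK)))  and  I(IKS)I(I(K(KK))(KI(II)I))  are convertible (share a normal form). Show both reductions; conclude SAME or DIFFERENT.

Term A:
  start: II(KK(SI)(KI(IK)))
  [1] I(KK(SI)(KI(IK)))
  [2] KK(SI)(KI(IK))
  [3] K(KI(IK))
  [4] KI

Term B:
  start: I(IKS)I(I(K(KK))(KI(II)I))
  [1] IKSI(I(K(KK))(KI(II)I))
  [2] KSI(I(K(KK))(KI(II)I))
  [3] S(I(K(KK))(KI(II)I))
  [4] S(K(KK)(KI(II)I))
  [5] S(KK)

Answer: DIFFERENT — A ⇓ KI, B ⇓ S(KK)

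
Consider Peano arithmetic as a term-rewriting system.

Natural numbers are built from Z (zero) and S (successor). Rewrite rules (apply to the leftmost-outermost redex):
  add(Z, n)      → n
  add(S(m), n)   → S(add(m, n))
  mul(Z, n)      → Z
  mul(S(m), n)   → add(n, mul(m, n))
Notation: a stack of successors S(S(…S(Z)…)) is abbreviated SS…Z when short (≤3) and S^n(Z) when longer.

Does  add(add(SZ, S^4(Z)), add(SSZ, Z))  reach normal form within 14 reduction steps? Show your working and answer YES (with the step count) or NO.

  start: add(add(SZ, S^4(Z)), add(SSZ, Z))
  step 1: add(S(add(Z, S^4(Z))), add(SSZ, Z))
  step 2: S(add(add(Z, S^4(Z)), add(SSZ, Z)))
  step 3: S(add(S^4(Z), add(SSZ, Z)))
  step 4: S(S(add(SSSZ, add(SSZ, Z))))
  step 5: S(S(S(add(SSZ, add(SSZ, Z)))))
  step 6: S(S(S(S(add(SZ, add(SSZ, Z))))))
  step 7: S(S(S(S(S(add(Z, add(SSZ, Z)))))))
  step 8: S(S(S(S(S(add(SSZ, Z))))))
  step 9: S(S(S(S(S(S(add(SZ, Z)))))))
  step 10: S(S(S(S(S(S(S(add(Z, Z))))))))
  step 11: S^7(Z)

Answer: YES — reaches normal form S^7(Z) in 11 ≤ 14 steps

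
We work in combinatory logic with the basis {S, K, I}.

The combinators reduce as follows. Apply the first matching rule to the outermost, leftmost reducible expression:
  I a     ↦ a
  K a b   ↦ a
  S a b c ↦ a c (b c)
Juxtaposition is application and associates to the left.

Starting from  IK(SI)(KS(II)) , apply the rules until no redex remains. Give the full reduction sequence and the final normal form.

  start: IK(SI)(KS(II))
  →1  K(SI)(KS(II))
  →2  SI

Answer: normal form = SI  (in 2 steps)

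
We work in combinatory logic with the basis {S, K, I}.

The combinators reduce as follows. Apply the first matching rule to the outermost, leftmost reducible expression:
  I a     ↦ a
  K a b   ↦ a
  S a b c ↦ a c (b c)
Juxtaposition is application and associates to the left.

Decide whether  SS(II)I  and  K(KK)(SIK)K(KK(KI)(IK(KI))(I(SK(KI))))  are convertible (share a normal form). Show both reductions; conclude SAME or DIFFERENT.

Answer: DIFFERENT — A ⇓ SII, B ⇓ K(K(KI))

Derivation:
Term A:
  start: SS(II)I
  step 1: SI(III)
  step 2: SI(II)
  step 3: SII

Term B:
  start: K(KK)(SIK)K(KK(KI)(IK(KI))(I(SK(KI))))
  step 1: KKK(KK(KI)(IK(KI))(I(SK(KI))))
  step 2: K(KK(KI)(IK(KI))(I(SK(KI))))
  step 3: K(K(IK(KI))(I(SK(KI))))
  step 4: K(IK(KI))
  step 5: K(K(KI))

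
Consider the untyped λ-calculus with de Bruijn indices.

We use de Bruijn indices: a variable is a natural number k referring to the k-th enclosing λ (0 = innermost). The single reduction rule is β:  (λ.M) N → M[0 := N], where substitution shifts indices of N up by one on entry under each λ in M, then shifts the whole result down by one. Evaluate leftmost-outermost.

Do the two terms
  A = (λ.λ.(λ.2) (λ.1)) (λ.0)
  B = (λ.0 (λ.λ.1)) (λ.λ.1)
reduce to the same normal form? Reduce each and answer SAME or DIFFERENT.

Answer: DIFFERENT — A ⇓ λ.λ.0, B ⇓ λ.λ.λ.1

Reduction:
Term A:
  start: (λ.λ.(λ.2) (λ.1)) (λ.0)
  step 1: λ.(λ.λ.0) (λ.1)
  step 2: λ.λ.0

Term B:
  start: (λ.0 (λ.λ.1)) (λ.λ.1)
  step 1: (λ.λ.1) (λ.λ.1)
  step 2: λ.λ.λ.1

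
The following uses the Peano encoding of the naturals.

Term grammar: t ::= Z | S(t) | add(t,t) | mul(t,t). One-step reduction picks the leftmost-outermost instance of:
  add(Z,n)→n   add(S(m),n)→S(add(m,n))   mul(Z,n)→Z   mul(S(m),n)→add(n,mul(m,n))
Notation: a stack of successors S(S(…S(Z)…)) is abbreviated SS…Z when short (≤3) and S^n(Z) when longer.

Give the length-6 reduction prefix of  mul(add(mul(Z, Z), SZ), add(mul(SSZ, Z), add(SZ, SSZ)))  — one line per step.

  start: mul(add(mul(Z, Z), SZ), add(mul(SSZ, Z), add(SZ, SSZ)))
  →1  mul(add(Z, SZ), add(mul(SSZ, Z), add(SZ, SSZ)))
  →2  mul(SZ, add(mul(SSZ, Z), add(SZ, SSZ)))
  →3  add(add(mul(SSZ, Z), add(SZ, SSZ)), mul(Z, add(mul(SSZ, Z), add(SZ, SSZ))))
  →4  add(add(add(Z, mul(SZ, Z)), add(SZ, SSZ)), mul(Z, add(mul(SSZ, Z), add(SZ, SSZ))))
  →5  add(add(mul(SZ, Z), add(SZ, SSZ)), mul(Z, add(mul(SSZ, Z), add(SZ, SSZ))))
  →6  add(add(add(Z, mul(Z, Z)), add(SZ, SSZ)), mul(Z, add(mul(SSZ, Z), add(SZ, SSZ))))

Answer: after 6 steps: add(add(add(Z, mul(Z, Z)), add(SZ, SSZ)), mul(Z, add(mul(SSZ, Z), add(SZ, SSZ))))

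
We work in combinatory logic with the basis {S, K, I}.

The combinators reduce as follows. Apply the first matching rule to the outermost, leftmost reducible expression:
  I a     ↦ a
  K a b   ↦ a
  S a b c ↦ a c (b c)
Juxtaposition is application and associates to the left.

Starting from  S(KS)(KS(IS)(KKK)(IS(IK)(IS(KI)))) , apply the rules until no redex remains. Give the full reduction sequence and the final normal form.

  start: S(KS)(KS(IS)(KKK)(IS(IK)(IS(KI))))
  →1  S(KS)(S(KKK)(IS(IK)(IS(KI))))
  →2  S(KS)(SK(IS(IK)(IS(KI))))
  →3  S(KS)(SK(S(IK)(IS(KI))))
  →4  S(KS)(SK(SK(IS(KI))))
  →5  S(KS)(SK(SK(S(KI))))

Answer: normal form = S(KS)(SK(SK(S(KI))))  (in 5 steps)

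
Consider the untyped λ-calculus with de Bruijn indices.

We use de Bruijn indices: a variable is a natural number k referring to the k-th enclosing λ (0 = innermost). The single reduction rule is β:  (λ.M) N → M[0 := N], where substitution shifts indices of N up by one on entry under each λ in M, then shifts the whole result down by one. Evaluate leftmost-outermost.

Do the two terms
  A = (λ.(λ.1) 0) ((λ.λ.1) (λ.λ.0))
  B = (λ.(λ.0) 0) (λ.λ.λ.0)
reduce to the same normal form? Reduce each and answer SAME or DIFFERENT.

Term A:
  start: (λ.(λ.1) 0) ((λ.λ.1) (λ.λ.0))
  step 1: (λ.(λ.λ.1) (λ.λ.0)) ((λ.λ.1) (λ.λ.0))
  step 2: (λ.λ.1) (λ.λ.0)
  step 3: λ.λ.λ.0

Term B:
  start: (λ.(λ.0) 0) (λ.λ.λ.0)
  step 1: (λ.0) (λ.λ.λ.0)
  step 2: λ.λ.λ.0

Answer: SAME — A ⇓ λ.λ.λ.0, B ⇓ λ.λ.λ.0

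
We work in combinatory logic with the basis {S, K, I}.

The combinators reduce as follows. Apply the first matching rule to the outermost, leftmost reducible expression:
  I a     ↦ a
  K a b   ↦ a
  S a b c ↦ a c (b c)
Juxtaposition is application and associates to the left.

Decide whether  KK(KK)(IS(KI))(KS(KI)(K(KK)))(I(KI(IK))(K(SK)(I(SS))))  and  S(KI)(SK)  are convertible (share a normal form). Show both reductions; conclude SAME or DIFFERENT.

Term A:
  start: KK(KK)(IS(KI))(KS(KI)(K(KK)))(I(KI(IK))(K(SK)(I(SS))))
  →1  K(IS(KI))(KS(KI)(K(KK)))(I(KI(IK))(K(SK)(I(SS))))
  →2  IS(KI)(I(KI(IK))(K(SK)(I(SS))))
  →3  S(KI)(I(KI(IK))(K(SK)(I(SS))))
  →4  S(KI)(KI(IK)(K(SK)(I(SS))))
  →5  S(KI)(I(K(SK)(I(SS))))
  →6  S(KI)(K(SK)(I(SS)))
  →7  S(KI)(SK)

Term B:
  start: S(KI)(SK)

Answer: SAME — A ⇓ S(KI)(SK), B ⇓ S(KI)(SK)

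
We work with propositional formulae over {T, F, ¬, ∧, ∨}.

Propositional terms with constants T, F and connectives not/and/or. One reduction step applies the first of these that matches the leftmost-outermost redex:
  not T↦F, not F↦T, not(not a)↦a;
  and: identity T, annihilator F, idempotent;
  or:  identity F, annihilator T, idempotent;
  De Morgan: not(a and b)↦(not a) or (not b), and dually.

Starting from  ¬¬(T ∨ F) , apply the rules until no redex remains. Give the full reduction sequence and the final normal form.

Answer: normal form = T  (in 2 steps)

Working:
  start: ¬¬(T ∨ F)
  step 1: T ∨ F
  step 2: T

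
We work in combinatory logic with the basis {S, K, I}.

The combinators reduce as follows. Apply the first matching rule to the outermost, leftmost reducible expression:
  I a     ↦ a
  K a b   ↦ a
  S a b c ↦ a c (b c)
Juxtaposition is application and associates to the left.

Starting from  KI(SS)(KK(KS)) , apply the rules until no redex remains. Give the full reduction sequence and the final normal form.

  start: KI(SS)(KK(KS))
  [1] I(KK(KS))
  [2] KK(KS)
  [3] K

Answer: normal form = K  (in 3 steps)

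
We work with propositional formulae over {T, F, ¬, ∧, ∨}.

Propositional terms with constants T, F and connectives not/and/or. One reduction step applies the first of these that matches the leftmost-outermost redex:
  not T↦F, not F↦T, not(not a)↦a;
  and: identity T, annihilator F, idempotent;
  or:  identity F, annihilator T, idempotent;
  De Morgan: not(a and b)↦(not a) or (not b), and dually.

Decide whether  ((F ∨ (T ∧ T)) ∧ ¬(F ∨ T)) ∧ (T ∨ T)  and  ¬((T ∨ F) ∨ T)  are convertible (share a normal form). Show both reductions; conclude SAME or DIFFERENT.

Answer: SAME — A ⇓ F, B ⇓ F

Working:
Term A:
  start: ((F ∨ (T ∧ T)) ∧ ¬(F ∨ T)) ∧ (T ∨ T)
  →1  ((T ∧ T) ∧ ¬(F ∨ T)) ∧ (T ∨ T)
  →2  (T ∧ ¬(F ∨ T)) ∧ (T ∨ T)
  →3  ¬(F ∨ T) ∧ (T ∨ T)
  →4  (¬F ∧ ¬T) ∧ (T ∨ T)
  →5  (T ∧ ¬T) ∧ (T ∨ T)
  →6  ¬T ∧ (T ∨ T)
  →7  F ∧ (T ∨ T)
  →8  F

Term B:
  start: ¬((T ∨ F) ∨ T)
  →1  ¬(T ∨ F) ∧ ¬T
  →2  (¬T ∧ ¬F) ∧ ¬T
  →3  (F ∧ ¬F) ∧ ¬T
  →4  F ∧ ¬T
  →5  F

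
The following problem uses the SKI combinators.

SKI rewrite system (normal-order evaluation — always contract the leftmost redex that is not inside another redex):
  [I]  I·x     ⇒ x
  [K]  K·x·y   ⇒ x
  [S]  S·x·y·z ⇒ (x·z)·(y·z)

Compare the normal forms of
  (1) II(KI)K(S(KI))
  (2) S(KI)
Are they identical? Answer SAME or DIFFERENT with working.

Term A:
  start: II(KI)K(S(KI))
  [1] I(KI)K(S(KI))
  [2] KIK(S(KI))
  [3] I(S(KI))
  [4] S(KI)

Term B:
  start: S(KI)

Answer: SAME — A ⇓ S(KI), B ⇓ S(KI)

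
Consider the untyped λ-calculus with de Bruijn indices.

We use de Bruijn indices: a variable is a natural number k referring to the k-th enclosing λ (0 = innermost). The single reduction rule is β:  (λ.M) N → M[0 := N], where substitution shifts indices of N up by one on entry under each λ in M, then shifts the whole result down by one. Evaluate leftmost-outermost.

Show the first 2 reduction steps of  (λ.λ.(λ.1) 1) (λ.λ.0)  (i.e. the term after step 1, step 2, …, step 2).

Answer: after 2 steps: λ.0

Working:
  start: (λ.λ.(λ.1) 1) (λ.λ.0)
  step 1: λ.(λ.1) (λ.λ.0)
  step 2: λ.0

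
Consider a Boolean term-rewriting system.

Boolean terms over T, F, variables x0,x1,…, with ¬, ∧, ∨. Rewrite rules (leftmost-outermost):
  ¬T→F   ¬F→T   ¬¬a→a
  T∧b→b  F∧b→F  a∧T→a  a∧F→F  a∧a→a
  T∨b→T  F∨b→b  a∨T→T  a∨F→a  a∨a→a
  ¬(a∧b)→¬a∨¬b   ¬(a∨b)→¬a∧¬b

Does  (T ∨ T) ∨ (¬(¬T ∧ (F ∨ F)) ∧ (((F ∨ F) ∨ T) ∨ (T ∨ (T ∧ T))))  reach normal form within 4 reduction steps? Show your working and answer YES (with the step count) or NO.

  start: (T ∨ T) ∨ (¬(¬T ∧ (F ∨ F)) ∧ (((F ∨ F) ∨ T) ∨ (T ∨ (T ∧ T))))
  [1] T ∨ (¬(¬T ∧ (F ∨ F)) ∧ (((F ∨ F) ∨ T) ∨ (T ∨ (T ∧ T))))
  [2] T

Answer: YES — reaches normal form T in 2 ≤ 4 steps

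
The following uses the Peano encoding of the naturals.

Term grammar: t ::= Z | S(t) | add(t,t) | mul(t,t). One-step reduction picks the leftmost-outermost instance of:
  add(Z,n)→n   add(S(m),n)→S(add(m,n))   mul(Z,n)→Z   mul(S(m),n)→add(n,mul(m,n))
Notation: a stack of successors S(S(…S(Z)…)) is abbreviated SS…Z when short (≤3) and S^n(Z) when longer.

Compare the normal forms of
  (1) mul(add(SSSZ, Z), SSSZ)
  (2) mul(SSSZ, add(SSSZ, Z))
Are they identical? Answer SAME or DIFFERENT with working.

Answer: SAME — A ⇓ S^9(Z), B ⇓ S^9(Z)

Reduction:
Term A:
  start: mul(add(SSSZ, Z), SSSZ)
  [1] mul(S(add(SSZ, Z)), SSSZ)
  [2] add(SSSZ, mul(add(SSZ, Z), SSSZ))
  [3] S(add(SSZ, mul(add(SSZ, Z), SSSZ)))
  [4] S(S(add(SZ, mul(add(SSZ, Z), SSSZ))))
  [5] S(S(S(add(Z, mul(add(SSZ, Z), SSSZ)))))
  [6] S(S(S(mul(add(SSZ, Z), SSSZ))))
  [7] S(S(S(mul(S(add(SZ, Z)), SSSZ))))
  [8] S(S(S(add(SSSZ, mul(add(SZ, Z), SSSZ)))))
  [9] S(S(S(S(add(SSZ, mul(add(SZ, Z), SSSZ))))))
  [10] S(S(S(S(S(add(SZ, mul(add(SZ, Z), SSSZ)))))))
  [11] S(S(S(S(S(S(add(Z, mul(add(SZ, Z), SSSZ))))))))
  [12] S(S(S(S(S(S(mul(add(SZ, Z), SSSZ)))))))
  [13] S(S(S(S(S(S(mul(S(add(Z, Z)), SSSZ)))))))
  [14] S(S(S(S(S(S(add(SSSZ, mul(add(Z, Z), SSSZ))))))))
  [15] S(S(S(S(S(S(S(add(SSZ, mul(add(Z, Z), SSSZ)))))))))
  [16] S(S(S(S(S(S(S(S(add(SZ, mul(add(Z, Z), SSSZ))))))))))
  [17] S(S(S(S(S(S(S(S(S(add(Z, mul(add(Z, Z), SSSZ)))))))))))
  [18] S(S(S(S(S(S(S(S(S(mul(add(Z, Z), SSSZ))))))))))
  [19] S(S(S(S(S(S(S(S(S(mul(Z, SSSZ))))))))))
  [20] S^9(Z)

Term B:
  start: mul(SSSZ, add(SSSZ, Z))
  [1] add(add(SSSZ, Z), mul(SSZ, add(SSSZ, Z)))
  [2] add(S(add(SSZ, Z)), mul(SSZ, add(SSSZ, Z)))
  [3] S(add(add(SSZ, Z), mul(SSZ, add(SSSZ, Z))))
  [4] S(add(S(add(SZ, Z)), mul(SSZ, add(SSSZ, Z))))
  [5] S(S(add(add(SZ, Z), mul(SSZ, add(SSSZ, Z)))))
  [6] S(S(add(S(add(Z, Z)), mul(SSZ, add(SSSZ, Z)))))
  [7] S(S(S(add(add(Z, Z), mul(SSZ, add(SSSZ, Z))))))
  [8] S(S(S(add(Z, mul(SSZ, add(SSSZ, Z))))))
  [9] S(S(S(mul(SSZ, add(SSSZ, Z)))))
  [10] S(S(S(add(add(SSSZ, Z), mul(SZ, add(SSSZ, Z))))))
  [11] S(S(S(add(S(add(SSZ, Z)), mul(SZ, add(SSSZ, Z))))))
  [12] S(S(S(S(add(add(SSZ, Z), mul(SZ, add(SSSZ, Z)))))))
  [13] S(S(S(S(add(S(add(SZ, Z)), mul(SZ, add(SSSZ, Z)))))))
  [14] S(S(S(S(S(add(add(SZ, Z), mul(SZ, add(SSSZ, Z))))))))
  [15] S(S(S(S(S(add(S(add(Z, Z)), mul(SZ, add(SSSZ, Z))))))))
  [16] S(S(S(S(S(S(add(add(Z, Z), mul(SZ, add(SSSZ, Z)))))))))
  [17] S(S(S(S(S(S(add(Z, mul(SZ, add(SSSZ, Z)))))))))
  [18] S(S(S(S(S(S(mul(SZ, add(SSSZ, Z))))))))
  [19] S(S(S(S(S(S(add(add(SSSZ, Z), mul(Z, add(SSSZ, Z)))))))))
  [20] S(S(S(S(S(S(add(S(add(SSZ, Z)), mul(Z, add(SSSZ, Z)))))))))
  [21] S(S(S(S(S(S(S(add(add(SSZ, Z), mul(Z, add(SSSZ, Z))))))))))
  [22] S(S(S(S(S(S(S(add(S(add(SZ, Z)), mul(Z, add(SSSZ, Z))))))))))
  [23] S(S(S(S(S(S(S(S(add(add(SZ, Z), mul(Z, add(SSSZ, Z)))))))))))
  [24] S(S(S(S(S(S(S(S(add(S(add(Z, Z)), mul(Z, add(SSSZ, Z)))))))))))
  [25] S(S(S(S(S(S(S(S(S(add(add(Z, Z), mul(Z, add(SSSZ, Z))))))))))))
  [26] S(S(S(S(S(S(S(S(S(add(Z, mul(Z, add(SSSZ, Z))))))))))))
  [27] S(S(S(S(S(S(S(S(S(mul(Z, add(SSSZ, Z)))))))))))
  [28] S^9(Z)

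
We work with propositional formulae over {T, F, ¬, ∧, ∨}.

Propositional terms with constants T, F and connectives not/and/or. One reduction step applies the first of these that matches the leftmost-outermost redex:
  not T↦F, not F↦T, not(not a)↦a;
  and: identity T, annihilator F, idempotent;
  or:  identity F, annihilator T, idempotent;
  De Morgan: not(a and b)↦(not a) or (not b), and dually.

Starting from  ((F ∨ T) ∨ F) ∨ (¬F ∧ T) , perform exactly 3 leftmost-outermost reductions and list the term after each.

  start: ((F ∨ T) ∨ F) ∨ (¬F ∧ T)
  step 1: (F ∨ T) ∨ (¬F ∧ T)
  step 2: T ∨ (¬F ∧ T)
  step 3: T

Answer: after 3 steps: T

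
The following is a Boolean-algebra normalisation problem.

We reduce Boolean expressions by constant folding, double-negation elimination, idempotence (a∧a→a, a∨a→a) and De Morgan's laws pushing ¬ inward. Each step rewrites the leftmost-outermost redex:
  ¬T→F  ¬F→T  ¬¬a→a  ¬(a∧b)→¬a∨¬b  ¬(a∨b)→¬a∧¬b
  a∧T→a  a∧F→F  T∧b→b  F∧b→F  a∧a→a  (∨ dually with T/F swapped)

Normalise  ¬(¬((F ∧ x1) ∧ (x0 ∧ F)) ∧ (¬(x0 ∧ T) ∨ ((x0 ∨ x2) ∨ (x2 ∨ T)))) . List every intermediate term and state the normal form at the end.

  start: ¬(¬((F ∧ x1) ∧ (x0 ∧ F)) ∧ (¬(x0 ∧ T) ∨ ((x0 ∨ x2) ∨ (x2 ∨ T))))
  step 1: ¬¬((F ∧ x1) ∧ (x0 ∧ F)) ∨ ¬(¬(x0 ∧ T) ∨ ((x0 ∨ x2) ∨ (x2 ∨ T)))
  step 2: ((F ∧ x1) ∧ (x0 ∧ F)) ∨ ¬(¬(x0 ∧ T) ∨ ((x0 ∨ x2) ∨ (x2 ∨ T)))
  step 3: (F ∧ (x0 ∧ F)) ∨ ¬(¬(x0 ∧ T) ∨ ((x0 ∨ x2) ∨ (x2 ∨ T)))
  step 4: F ∨ ¬(¬(x0 ∧ T) ∨ ((x0 ∨ x2) ∨ (x2 ∨ T)))
  step 5: ¬(¬(x0 ∧ T) ∨ ((x0 ∨ x2) ∨ (x2 ∨ T)))
  step 6: ¬¬(x0 ∧ T) ∧ ¬((x0 ∨ x2) ∨ (x2 ∨ T))
  step 7: (x0 ∧ T) ∧ ¬((x0 ∨ x2) ∨ (x2 ∨ T))
  step 8: x0 ∧ ¬((x0 ∨ x2) ∨ (x2 ∨ T))
  step 9: x0 ∧ (¬(x0 ∨ x2) ∧ ¬(x2 ∨ T))
  step 10: x0 ∧ ((¬x0 ∧ ¬x2) ∧ ¬(x2 ∨ T))
  step 11: x0 ∧ ((¬x0 ∧ ¬x2) ∧ (¬x2 ∧ ¬T))
  step 12: x0 ∧ ((¬x0 ∧ ¬x2) ∧ (¬x2 ∧ F))
  step 13: x0 ∧ ((¬x0 ∧ ¬x2) ∧ F)
  step 14: x0 ∧ F
  step 15: F

Answer: normal form = F  (in 15 steps)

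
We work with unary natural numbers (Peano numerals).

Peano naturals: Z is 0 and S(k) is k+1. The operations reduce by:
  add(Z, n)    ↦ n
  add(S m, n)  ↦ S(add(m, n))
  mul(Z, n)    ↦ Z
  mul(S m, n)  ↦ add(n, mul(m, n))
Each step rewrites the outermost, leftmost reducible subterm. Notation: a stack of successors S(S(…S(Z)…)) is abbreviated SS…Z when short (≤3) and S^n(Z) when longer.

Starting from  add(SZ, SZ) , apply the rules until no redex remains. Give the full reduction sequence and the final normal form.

Answer: normal form = SSZ  (in 2 steps)

Reduction:
  start: add(SZ, SZ)
  step 1: S(add(Z, SZ))
  step 2: SSZ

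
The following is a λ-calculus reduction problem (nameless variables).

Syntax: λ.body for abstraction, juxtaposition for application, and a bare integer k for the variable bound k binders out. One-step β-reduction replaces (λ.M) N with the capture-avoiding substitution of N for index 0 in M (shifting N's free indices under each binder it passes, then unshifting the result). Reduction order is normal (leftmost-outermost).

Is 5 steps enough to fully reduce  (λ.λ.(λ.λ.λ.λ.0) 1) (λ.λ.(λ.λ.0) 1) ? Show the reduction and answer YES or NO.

Answer: YES — reaches normal form λ.λ.λ.λ.0 in 2 ≤ 5 steps

Working:
  start: (λ.λ.(λ.λ.λ.λ.0) 1) (λ.λ.(λ.λ.0) 1)
  →1  λ.(λ.λ.λ.λ.0) (λ.λ.(λ.λ.0) 1)
  →2  λ.λ.λ.λ.0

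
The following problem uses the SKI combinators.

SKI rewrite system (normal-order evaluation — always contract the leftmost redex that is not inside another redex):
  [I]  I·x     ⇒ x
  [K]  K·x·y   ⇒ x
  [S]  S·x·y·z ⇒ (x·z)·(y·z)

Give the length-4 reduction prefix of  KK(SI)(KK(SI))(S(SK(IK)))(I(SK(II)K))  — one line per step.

  start: KK(SI)(KK(SI))(S(SK(IK)))(I(SK(II)K))
  →1  K(KK(SI))(S(SK(IK)))(I(SK(II)K))
  →2  KK(SI)(I(SK(II)K))
  →3  K(I(SK(II)K))
  →4  K(SK(II)K)

Answer: after 4 steps: K(SK(II)K)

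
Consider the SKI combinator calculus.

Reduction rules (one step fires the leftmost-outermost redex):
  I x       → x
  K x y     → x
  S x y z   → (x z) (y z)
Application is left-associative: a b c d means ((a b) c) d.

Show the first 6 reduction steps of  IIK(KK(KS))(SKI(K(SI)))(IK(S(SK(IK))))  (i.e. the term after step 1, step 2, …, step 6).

  start: IIK(KK(KS))(SKI(K(SI)))(IK(S(SK(IK))))
  step 1: IK(KK(KS))(SKI(K(SI)))(IK(S(SK(IK))))
  step 2: K(KK(KS))(SKI(K(SI)))(IK(S(SK(IK))))
  step 3: KK(KS)(IK(S(SK(IK))))
  step 4: K(IK(S(SK(IK))))
  step 5: K(K(S(SK(IK))))
  step 6: K(K(S(SKK)))

Answer: after 6 steps: K(K(S(SKK)))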